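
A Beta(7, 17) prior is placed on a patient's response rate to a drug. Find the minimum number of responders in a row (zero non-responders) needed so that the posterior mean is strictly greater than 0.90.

k = 147

After k responders and 0 non-responders the posterior is Beta(7+k, 17), with mean (7+k)/(7+17+k).
Set (7+k)/(24+k) > 0.90 and solve: k > (0.90·24 − 7)/(1 − 0.90) = 146.000.
The smallest integer exceeding 146.000 is 147, and checking k=147: (154)/(171) = 0.9006 > 0.90.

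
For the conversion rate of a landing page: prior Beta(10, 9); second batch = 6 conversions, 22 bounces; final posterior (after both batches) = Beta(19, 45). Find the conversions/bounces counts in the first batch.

Because Beta–binomial updating is additive in the counts, the combined data contributed (α_post−α_prior, β_post−β_prior) successes and failures.
Total across both batches: 19−10=9 conversions, 45−9=36 bounces.
Subtract the second batch: 9−6=3 conversions and 36−22=14 bounces.

3 conversions and 14 bounces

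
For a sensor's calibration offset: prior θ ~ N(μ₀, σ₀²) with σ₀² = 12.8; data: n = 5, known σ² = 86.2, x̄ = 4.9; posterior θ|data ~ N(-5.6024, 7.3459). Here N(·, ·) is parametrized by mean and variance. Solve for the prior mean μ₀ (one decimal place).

With known observation variance, the Normal–Normal posterior has precision τ_n = τ₀ + n/σ² and mean μ_n = (τ₀μ₀ + (n/σ²)x̄)/τ_n.
Here τ₀ = 1/12.8 = 0.078125 and τ_data = 5/86.2 = 0.058005, so τ_n = 0.136130.
Rearranging for μ₀: μ₀ = (μ_n·τ_n − τ_data·x̄)/τ₀ = (-5.6024·0.136130 − 0.058005·4.9) / 0.078125 = -1.046879/0.078125 ≈ -13.4.

μ₀ = -13.4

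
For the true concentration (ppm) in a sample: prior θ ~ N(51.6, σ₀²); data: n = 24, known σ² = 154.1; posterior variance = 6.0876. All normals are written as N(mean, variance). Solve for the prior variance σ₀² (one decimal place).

Posterior precision equals prior precision plus data precision: 1/σ_n² = 1/σ₀² + n/σ².
So 1/σ₀² = 1/6.0876 − 24/154.1 = 0.164268 − 0.155743 = 0.008525.
Hence σ₀² = 1/0.008525 ≈ 117.3.

σ₀² = 117.3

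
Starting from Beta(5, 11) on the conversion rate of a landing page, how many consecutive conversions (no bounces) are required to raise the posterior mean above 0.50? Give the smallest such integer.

k = 7

After k conversions and 0 bounces the posterior is Beta(5+k, 11), with mean (5+k)/(5+11+k).
Set (5+k)/(16+k) > 0.50 and solve: k > (0.50·16 − 5)/(1 − 0.50) = 6.000.
The smallest integer exceeding 6.000 is 7.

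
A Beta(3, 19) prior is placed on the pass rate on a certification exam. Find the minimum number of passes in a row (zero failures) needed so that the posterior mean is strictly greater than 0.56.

After k passes and 0 failures the posterior is Beta(3+k, 19), with mean (3+k)/(3+19+k).
Set (3+k)/(22+k) > 0.56 and solve: k > (0.56·22 − 3)/(1 − 0.56) = 21.182.
The smallest integer exceeding 21.182 is 22, and checking k=22: (25)/(44) = 0.5682 > 0.56.

k = 22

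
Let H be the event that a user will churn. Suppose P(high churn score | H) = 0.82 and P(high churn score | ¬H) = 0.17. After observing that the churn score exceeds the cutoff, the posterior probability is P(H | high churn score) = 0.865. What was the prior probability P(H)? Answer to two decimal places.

P(H) = 0.57

In odds form, posterior odds = prior odds × likelihood ratio, so prior odds = posterior odds ÷ LR.
Posterior odds = 0.865/(1−0.865) = 6.4074. LR = 0.82/0.17 = 4.8235.
Prior odds = 6.4074/4.8235 = 1.3284, so P(H) = 1.3284/(1+1.3284) ≈ 0.57.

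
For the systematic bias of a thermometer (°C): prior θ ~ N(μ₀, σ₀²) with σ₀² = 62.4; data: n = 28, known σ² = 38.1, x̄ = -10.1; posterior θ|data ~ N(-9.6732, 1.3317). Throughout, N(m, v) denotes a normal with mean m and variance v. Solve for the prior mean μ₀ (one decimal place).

μ₀ = 9.9

With known observation variance, the Normal–Normal posterior has precision τ_n = τ₀ + n/σ² and mean μ_n = (τ₀μ₀ + (n/σ²)x̄)/τ_n.
Here τ₀ = 1/62.4 = 0.016026 and τ_data = 28/38.1 = 0.734908, so τ_n = 0.750934.
Rearranging for μ₀: μ₀ = (μ_n·τ_n − τ_data·x̄)/τ₀ = (-9.6732·0.750934 − 0.734908·-10.1) / 0.016026 = 0.158636/0.016026 ≈ 9.9.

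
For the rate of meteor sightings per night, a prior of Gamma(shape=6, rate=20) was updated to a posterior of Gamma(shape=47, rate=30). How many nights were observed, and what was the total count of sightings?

n = 10 nights with total 41 sightings

A Gamma(α, β) prior (rate parametrization) on a Poisson rate with n observations summing to S gives posterior Gamma(α+S, β+n).
Matching: Σxᵢ = 47 − 6 = 41 and n = 30 − 20 = 10.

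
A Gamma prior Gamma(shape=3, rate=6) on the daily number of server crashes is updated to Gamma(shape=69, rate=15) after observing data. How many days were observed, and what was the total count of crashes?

n = 9 days with total 66 crashes

Gamma–Poisson conjugacy: posterior shape = α + Σxᵢ, posterior rate = β + n.
Matching: Σxᵢ = 69 − 3 = 66 and n = 15 − 6 = 9.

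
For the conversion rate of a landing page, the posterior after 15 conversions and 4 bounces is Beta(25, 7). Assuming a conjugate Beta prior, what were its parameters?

A Beta(α, β) prior with s successes and f failures in binomial data gives a Beta(α+s, β+f) posterior.
So α = 25 − 15 = 10 and β = 7 − 4 = 3.

Beta(10, 3)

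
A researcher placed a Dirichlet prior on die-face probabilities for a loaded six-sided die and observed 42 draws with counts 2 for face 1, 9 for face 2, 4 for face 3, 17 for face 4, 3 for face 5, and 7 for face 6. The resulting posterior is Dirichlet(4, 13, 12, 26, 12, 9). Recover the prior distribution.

Dirichlet(2, 4, 8, 9, 9, 2)

For a Dirichlet(α) prior with multinomial counts c, the posterior is Dirichlet(α + c) componentwise.
Subtract each count from the matching posterior parameter: 4−2=2, 13−9=4, 12−4=8, 26−17=9, 12−3=9, 9−7=2.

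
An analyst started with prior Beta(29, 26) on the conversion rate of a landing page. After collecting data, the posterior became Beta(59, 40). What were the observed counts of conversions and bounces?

30 conversions and 14 bounces

Under Beta–binomial conjugacy the posterior parameters are (a+s, b+f).
Match parameters: s=59−29=30, f=40−26=14.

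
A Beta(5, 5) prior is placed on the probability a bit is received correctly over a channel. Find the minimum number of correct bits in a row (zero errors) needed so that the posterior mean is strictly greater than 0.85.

k = 24

After k correct bits and 0 errors the posterior is Beta(5+k, 5), with mean (5+k)/(5+5+k).
Set (5+k)/(10+k) > 0.85 and solve: k > (0.85·10 − 5)/(1 − 0.85) = 23.333.
The smallest integer exceeding 23.333 is 24.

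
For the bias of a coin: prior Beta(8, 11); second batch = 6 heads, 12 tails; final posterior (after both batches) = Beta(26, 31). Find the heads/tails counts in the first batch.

12 heads and 8 tails

Because Beta–binomial updating is additive in the counts, the combined data contributed (α_post−α_prior, β_post−β_prior) successes and failures.
Total across both batches: 26−8=18 heads, 31−11=20 tails.
Subtract the second batch: 18−6=12 heads and 20−12=8 tails.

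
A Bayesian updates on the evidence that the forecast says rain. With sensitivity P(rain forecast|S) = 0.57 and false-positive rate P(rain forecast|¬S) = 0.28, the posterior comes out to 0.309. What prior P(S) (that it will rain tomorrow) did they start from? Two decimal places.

P(S) = 0.18

In odds form, posterior odds = prior odds × likelihood ratio, so prior odds = posterior odds ÷ LR.
Posterior odds = 0.309/(1−0.309) = 0.4472. LR = 0.57/0.28 = 2.0357.
Prior odds = 0.4472/2.0357 = 0.2197, so P(S) = 0.2197/(1+0.2197) ≈ 0.18.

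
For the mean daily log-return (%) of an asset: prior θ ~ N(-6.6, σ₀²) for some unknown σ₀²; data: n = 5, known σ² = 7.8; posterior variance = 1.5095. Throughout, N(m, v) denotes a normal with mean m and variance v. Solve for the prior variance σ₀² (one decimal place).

σ₀² = 46.6

Posterior precision equals prior precision plus data precision: 1/σ_n² = 1/σ₀² + n/σ².
So 1/σ₀² = 1/1.5095 − 5/7.8 = 0.662471 − 0.641026 = 0.021445.
Hence σ₀² = 1/0.021445 ≈ 46.6.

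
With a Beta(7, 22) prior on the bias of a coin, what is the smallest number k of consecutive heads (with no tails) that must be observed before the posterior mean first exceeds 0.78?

After k heads and 0 tails the posterior is Beta(7+k, 22), with mean (7+k)/(7+22+k).
Set (7+k)/(29+k) > 0.78 and solve: k > (0.78·29 − 7)/(1 − 0.78) = 71.000.
The smallest integer exceeding 71.000 is 72, and checking k=72: (79)/(101) = 0.7822 > 0.78.

k = 72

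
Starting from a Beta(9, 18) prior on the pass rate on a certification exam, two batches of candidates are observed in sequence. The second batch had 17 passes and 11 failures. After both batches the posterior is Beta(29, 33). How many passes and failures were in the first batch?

Because Beta–binomial updating is additive in the counts, the combined data contributed (α_post−α_prior, β_post−β_prior) successes and failures.
Total across both batches: 29−9=20 passes, 33−18=15 failures.
Subtract the second batch: 20−17=3 passes and 15−11=4 failures.

3 passes and 4 failures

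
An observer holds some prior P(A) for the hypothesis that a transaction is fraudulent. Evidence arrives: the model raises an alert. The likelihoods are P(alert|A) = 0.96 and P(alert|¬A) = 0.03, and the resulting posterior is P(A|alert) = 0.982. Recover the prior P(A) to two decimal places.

P(A) = 0.63

Bayes' rule in odds form gives O(A|E) = O(A)·[P(E|A)/P(E|¬A)], hence O(A) = O(A|E)/LR.
Posterior odds = 0.982/(1−0.982) = 54.5556. LR = 0.96/0.03 = 32.0000.
Prior odds = 54.5556/32.0000 = 1.7049, so P(A) = 1.7049/(1+1.7049) ≈ 0.63.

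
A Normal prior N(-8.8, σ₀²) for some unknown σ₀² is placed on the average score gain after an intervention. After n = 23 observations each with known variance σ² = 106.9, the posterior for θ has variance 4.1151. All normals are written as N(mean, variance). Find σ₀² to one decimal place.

σ₀² = 35.9

For the Normal–Normal model with known σ², precisions add: τ_n = τ₀ + n/σ².
So 1/σ₀² = 1/4.1151 − 23/106.9 = 0.243007 − 0.215154 = 0.027853.
Hence σ₀² = 1/0.027853 ≈ 35.9.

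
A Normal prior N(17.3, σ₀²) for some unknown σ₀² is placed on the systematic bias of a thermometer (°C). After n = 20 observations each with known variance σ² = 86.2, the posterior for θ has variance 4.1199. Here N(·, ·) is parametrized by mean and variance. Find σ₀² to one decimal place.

Posterior precision equals prior precision plus data precision: 1/σ_n² = 1/σ₀² + n/σ².
So 1/σ₀² = 1/4.1199 − 20/86.2 = 0.242724 − 0.232019 = 0.010705.
Hence σ₀² = 1/0.010705 ≈ 93.4.

σ₀² = 93.4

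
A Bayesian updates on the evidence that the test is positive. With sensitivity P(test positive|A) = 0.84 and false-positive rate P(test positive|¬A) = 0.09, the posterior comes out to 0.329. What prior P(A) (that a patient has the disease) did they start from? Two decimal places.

P(A) = 0.05

Bayes' rule in odds form gives O(A|E) = O(A)·[P(E|A)/P(E|¬A)], hence O(A) = O(A|E)/LR.
Posterior odds = 0.329/(1−0.329) = 0.4903. LR = 0.84/0.09 = 9.3333.
Prior odds = 0.4903/9.3333 = 0.0525, so P(A) = 0.0525/(1+0.0525) ≈ 0.05.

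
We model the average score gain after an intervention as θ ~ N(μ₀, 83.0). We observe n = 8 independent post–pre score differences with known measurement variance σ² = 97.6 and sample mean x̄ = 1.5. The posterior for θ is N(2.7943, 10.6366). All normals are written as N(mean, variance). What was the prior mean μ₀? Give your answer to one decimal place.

μ₀ = 11.6

The posterior mean is a precision-weighted average: μ_n = (τ₀μ₀ + τ_data·x̄)/(τ₀+τ_data), with τ₀=1/σ₀² and τ_data=n/σ².
Here τ₀ = 1/83.0 = 0.012048 and τ_data = 8/97.6 = 0.081967, so τ_n = 0.094015.
Rearranging for μ₀: μ₀ = (μ_n·τ_n − τ_data·x̄)/τ₀ = (2.7943·0.094015 − 0.081967·1.5) / 0.012048 = 0.139756/0.012048 ≈ 11.6.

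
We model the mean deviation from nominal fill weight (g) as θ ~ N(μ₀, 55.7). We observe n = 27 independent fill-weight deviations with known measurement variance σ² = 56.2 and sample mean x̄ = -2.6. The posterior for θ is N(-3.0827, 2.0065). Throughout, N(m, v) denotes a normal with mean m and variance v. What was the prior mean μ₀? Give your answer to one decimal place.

With known observation variance, the Normal–Normal posterior has precision τ_n = τ₀ + n/σ² and mean μ_n = (τ₀μ₀ + (n/σ²)x̄)/τ_n.
Here τ₀ = 1/55.7 = 0.017953 and τ_data = 27/56.2 = 0.480427, so τ_n = 0.498380.
Rearranging for μ₀: μ₀ = (μ_n·τ_n − τ_data·x̄)/τ₀ = (-3.0827·0.498380 − 0.480427·-2.6) / 0.017953 = -0.287246/0.017953 ≈ -16.0.

μ₀ = -16.0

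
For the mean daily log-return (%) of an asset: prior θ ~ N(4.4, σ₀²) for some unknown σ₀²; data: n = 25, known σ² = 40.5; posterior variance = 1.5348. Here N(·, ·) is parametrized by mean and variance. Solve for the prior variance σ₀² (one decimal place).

σ₀² = 29.2

For the Normal–Normal model with known σ², precisions add: τ_n = τ₀ + n/σ².
So 1/σ₀² = 1/1.5348 − 25/40.5 = 0.651551 − 0.617284 = 0.034267.
Hence σ₀² = 1/0.034267 ≈ 29.2.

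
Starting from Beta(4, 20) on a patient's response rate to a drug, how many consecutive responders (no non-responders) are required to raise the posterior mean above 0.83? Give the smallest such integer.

k = 94

After k responders and 0 non-responders the posterior is Beta(4+k, 20), with mean (4+k)/(4+20+k).
Set (4+k)/(24+k) > 0.83 and solve: k > (0.83·24 − 4)/(1 − 0.83) = 93.647.
The smallest integer exceeding 93.647 is 94, and checking k=94: (98)/(118) = 0.8305 > 0.83.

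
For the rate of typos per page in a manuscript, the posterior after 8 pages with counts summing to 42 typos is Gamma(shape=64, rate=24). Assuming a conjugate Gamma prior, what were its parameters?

Gamma(shape=22, rate=16)

A Gamma(α, β) prior (rate parametrization) on a Poisson rate with n observations summing to S gives posterior Gamma(α+S, β+n).
So α = 64 − 42 = 22 and β = 24 − 8 = 16.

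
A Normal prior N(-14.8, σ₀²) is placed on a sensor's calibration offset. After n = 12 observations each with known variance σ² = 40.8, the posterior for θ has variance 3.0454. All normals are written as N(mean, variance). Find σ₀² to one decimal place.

For the Normal–Normal model with known σ², precisions add: τ_n = τ₀ + n/σ².
So 1/σ₀² = 1/3.0454 − 12/40.8 = 0.328364 − 0.294118 = 0.034246.
Hence σ₀² = 1/0.034246 ≈ 29.2.

σ₀² = 29.2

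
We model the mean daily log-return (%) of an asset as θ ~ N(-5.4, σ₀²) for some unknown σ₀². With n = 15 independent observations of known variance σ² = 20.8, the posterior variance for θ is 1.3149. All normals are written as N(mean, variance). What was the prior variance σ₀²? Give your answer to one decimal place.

For the Normal–Normal model with known σ², precisions add: τ_n = τ₀ + n/σ².
So 1/σ₀² = 1/1.3149 − 15/20.8 = 0.760514 − 0.721154 = 0.039360.
Hence σ₀² = 1/0.039360 ≈ 25.4.

σ₀² = 25.4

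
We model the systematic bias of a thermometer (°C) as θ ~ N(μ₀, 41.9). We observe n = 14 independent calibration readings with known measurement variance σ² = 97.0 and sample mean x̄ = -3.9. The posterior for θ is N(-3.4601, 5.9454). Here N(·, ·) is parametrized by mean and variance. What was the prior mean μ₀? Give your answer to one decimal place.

The posterior mean is a precision-weighted average: μ_n = (τ₀μ₀ + τ_data·x̄)/(τ₀+τ_data), with τ₀=1/σ₀² and τ_data=n/σ².
Here τ₀ = 1/41.9 = 0.023866 and τ_data = 14/97.0 = 0.144330, so τ_n = 0.168196.
Rearranging for μ₀: μ₀ = (μ_n·τ_n − τ_data·x̄)/τ₀ = (-3.4601·0.168196 − 0.144330·-3.9) / 0.023866 = -0.019088/0.023866 ≈ -0.8.

μ₀ = -0.8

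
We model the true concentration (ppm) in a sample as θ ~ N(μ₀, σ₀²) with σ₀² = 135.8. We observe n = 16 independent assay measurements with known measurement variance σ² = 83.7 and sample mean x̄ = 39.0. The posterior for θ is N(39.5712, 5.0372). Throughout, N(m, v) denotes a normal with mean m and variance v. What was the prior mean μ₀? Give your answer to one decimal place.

μ₀ = 54.4

With known observation variance, the Normal–Normal posterior has precision τ_n = τ₀ + n/σ² and mean μ_n = (τ₀μ₀ + (n/σ²)x̄)/τ_n.
Here τ₀ = 1/135.8 = 0.007364 and τ_data = 16/83.7 = 0.191159, so τ_n = 0.198523.
Rearranging for μ₀: μ₀ = (μ_n·τ_n − τ_data·x̄)/τ₀ = (39.5712·0.198523 − 0.191159·39.0) / 0.007364 = 0.400592/0.007364 ≈ 54.4.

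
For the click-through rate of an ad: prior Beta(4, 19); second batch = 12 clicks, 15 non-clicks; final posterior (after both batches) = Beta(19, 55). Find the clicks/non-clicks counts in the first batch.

3 clicks and 21 non-clicks

Sequential conjugate updates are equivalent to a single update on the pooled data, so total successes = posterior α − prior α and total failures = posterior β − prior β.
Total across both batches: 19−4=15 clicks, 55−19=36 non-clicks.
Subtract the second batch: 15−12=3 clicks and 36−15=21 non-clicks.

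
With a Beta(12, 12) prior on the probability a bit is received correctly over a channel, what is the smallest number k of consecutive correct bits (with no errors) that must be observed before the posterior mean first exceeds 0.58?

k = 5

After k correct bits and 0 errors the posterior is Beta(12+k, 12), with mean (12+k)/(12+12+k).
Set (12+k)/(24+k) > 0.58 and solve: k > (0.58·24 − 12)/(1 − 0.58) = 4.571.
The smallest integer exceeding 4.571 is 5, and checking k=5: (17)/(29) = 0.5862 > 0.58.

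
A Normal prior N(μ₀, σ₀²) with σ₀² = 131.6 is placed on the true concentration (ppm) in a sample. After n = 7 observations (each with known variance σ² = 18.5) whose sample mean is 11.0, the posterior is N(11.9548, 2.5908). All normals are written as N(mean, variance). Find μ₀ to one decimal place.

With known observation variance, the Normal–Normal posterior has precision τ_n = τ₀ + n/σ² and mean μ_n = (τ₀μ₀ + (n/σ²)x̄)/τ_n.
Here τ₀ = 1/131.6 = 0.007599 and τ_data = 7/18.5 = 0.378378, so τ_n = 0.385977.
Rearranging for μ₀: μ₀ = (μ_n·τ_n − τ_data·x̄)/τ₀ = (11.9548·0.385977 − 0.378378·11.0) / 0.007599 = 0.452120/0.007599 ≈ 59.5.

μ₀ = 59.5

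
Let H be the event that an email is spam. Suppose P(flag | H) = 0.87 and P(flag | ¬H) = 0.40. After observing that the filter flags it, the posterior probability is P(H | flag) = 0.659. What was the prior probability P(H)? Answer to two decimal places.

P(H) = 0.47

In odds form, posterior odds = prior odds × likelihood ratio, so prior odds = posterior odds ÷ LR.
Posterior odds = 0.659/(1−0.659) = 1.9326. LR = 0.87/0.40 = 2.1750.
Prior odds = 1.9326/2.1750 = 0.8886, so P(H) = 0.8886/(1+0.8886) ≈ 0.47.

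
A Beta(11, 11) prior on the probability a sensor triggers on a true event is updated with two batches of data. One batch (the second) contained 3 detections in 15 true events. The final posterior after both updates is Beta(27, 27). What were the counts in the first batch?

13 detections and 4 misses

Sequential conjugate updates are equivalent to a single update on the pooled data, so total successes = posterior α − prior α and total failures = posterior β − prior β.
Total across both batches: 27−11=16 detections, 27−11=16 misses.
Subtract the second batch: 16−3=13 detections and 16−12=4 misses.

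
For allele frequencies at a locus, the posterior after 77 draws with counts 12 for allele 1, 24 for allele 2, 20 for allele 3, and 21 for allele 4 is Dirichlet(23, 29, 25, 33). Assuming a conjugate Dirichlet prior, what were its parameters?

Dirichlet(11, 5, 5, 12)

For a Dirichlet(α) prior with multinomial counts c, the posterior is Dirichlet(α + c) componentwise.
Subtract each count from the matching posterior parameter: 23−12=11, 29−24=5, 25−20=5, 33−21=12.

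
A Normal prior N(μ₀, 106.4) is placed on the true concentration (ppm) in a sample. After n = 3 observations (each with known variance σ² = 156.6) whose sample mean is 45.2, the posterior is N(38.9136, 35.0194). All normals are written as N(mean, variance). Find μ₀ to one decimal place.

μ₀ = 26.1

With known observation variance, the Normal–Normal posterior has precision τ_n = τ₀ + n/σ² and mean μ_n = (τ₀μ₀ + (n/σ²)x̄)/τ_n.
Here τ₀ = 1/106.4 = 0.009398 and τ_data = 3/156.6 = 0.019157, so τ_n = 0.028555.
Rearranging for μ₀: μ₀ = (μ_n·τ_n − τ_data·x̄)/τ₀ = (38.9136·0.028555 − 0.019157·45.2) / 0.009398 = 0.245281/0.009398 ≈ 26.1.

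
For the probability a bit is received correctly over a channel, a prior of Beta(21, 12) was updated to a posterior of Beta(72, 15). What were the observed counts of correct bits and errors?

51 correct bits and 3 errors

A Beta(a, b) prior with s successes and f failures in binomial data gives a Beta(a+s, b+f) posterior.
So s = 72 − 21 = 51 and f = 15 − 12 = 3.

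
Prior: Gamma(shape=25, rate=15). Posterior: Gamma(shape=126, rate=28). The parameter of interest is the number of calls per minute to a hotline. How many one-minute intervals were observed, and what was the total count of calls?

Gamma–Poisson conjugacy: posterior shape = α + Σxᵢ, posterior rate = β + n.
Matching: Σxᵢ = 126 − 25 = 101 and n = 28 − 15 = 13.

n = 13 one-minute intervals with total 101 calls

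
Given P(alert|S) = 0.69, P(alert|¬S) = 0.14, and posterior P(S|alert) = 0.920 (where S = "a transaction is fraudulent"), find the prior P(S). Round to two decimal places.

In odds form, posterior odds = prior odds × likelihood ratio, so prior odds = posterior odds ÷ LR.
Posterior odds = 0.920/(1−0.920) = 11.5000. LR = 0.69/0.14 = 4.9286.
Prior odds = 11.5000/4.9286 = 2.3333, so P(S) = 2.3333/(1+2.3333) ≈ 0.70.

P(S) = 0.70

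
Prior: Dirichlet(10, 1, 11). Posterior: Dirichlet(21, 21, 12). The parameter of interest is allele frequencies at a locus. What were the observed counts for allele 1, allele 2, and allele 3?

counts (11, 20, 1)

For a Dirichlet(α) prior with multinomial counts c, the posterior is Dirichlet(α + c) componentwise.
Counts are posterior − prior componentwise: 21−10=11, 21−1=20, 12−11=1.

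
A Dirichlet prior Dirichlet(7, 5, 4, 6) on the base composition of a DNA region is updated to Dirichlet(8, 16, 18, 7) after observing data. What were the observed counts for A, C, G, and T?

For a Dirichlet(α) prior with multinomial counts c, the posterior is Dirichlet(α + c) componentwise.
Counts are posterior − prior componentwise: 8−7=1, 16−5=11, 18−4=14, 7−6=1.

counts (1, 11, 14, 1)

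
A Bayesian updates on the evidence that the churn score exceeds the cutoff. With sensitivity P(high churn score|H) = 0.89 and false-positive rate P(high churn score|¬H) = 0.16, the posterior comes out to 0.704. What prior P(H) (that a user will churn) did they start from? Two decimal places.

P(H) = 0.30

Bayes' rule in odds form gives O(H|E) = O(H)·[P(E|H)/P(E|¬H)], hence O(H) = O(H|E)/LR.
Posterior odds = 0.704/(1−0.704) = 2.3784. LR = 0.89/0.16 = 5.5625.
Prior odds = 2.3784/5.5625 = 0.4276, so P(H) = 0.4276/(1+0.4276) ≈ 0.30.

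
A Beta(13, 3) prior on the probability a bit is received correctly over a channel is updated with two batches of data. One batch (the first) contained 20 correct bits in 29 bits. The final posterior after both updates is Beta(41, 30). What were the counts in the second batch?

Sequential conjugate updates are equivalent to a single update on the pooled data, so total successes = posterior α − prior α and total failures = posterior β − prior β.
Total across both batches: 41−13=28 correct bits, 30−3=27 errors.
Subtract the first batch: 28−20=8 correct bits and 27−9=18 errors.

8 correct bits and 18 errors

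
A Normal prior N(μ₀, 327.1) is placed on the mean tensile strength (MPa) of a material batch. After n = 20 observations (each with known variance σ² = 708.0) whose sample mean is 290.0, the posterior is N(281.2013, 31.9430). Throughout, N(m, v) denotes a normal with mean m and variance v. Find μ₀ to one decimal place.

μ₀ = 199.9

With known observation variance, the Normal–Normal posterior has precision τ_n = τ₀ + n/σ² and mean μ_n = (τ₀μ₀ + (n/σ²)x̄)/τ_n.
Here τ₀ = 1/327.1 = 0.003057 and τ_data = 20/708.0 = 0.028249, so τ_n = 0.031306.
Rearranging for μ₀: μ₀ = (μ_n·τ_n − τ_data·x̄)/τ₀ = (281.2013·0.031306 − 0.028249·290.0) / 0.003057 = 0.611078/0.003057 ≈ 199.9.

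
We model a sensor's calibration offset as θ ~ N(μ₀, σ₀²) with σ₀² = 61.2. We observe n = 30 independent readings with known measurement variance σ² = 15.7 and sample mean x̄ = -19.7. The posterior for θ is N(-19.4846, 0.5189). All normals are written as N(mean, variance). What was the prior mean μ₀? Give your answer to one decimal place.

The posterior mean is a precision-weighted average: μ_n = (τ₀μ₀ + τ_data·x̄)/(τ₀+τ_data), with τ₀=1/σ₀² and τ_data=n/σ².
Here τ₀ = 1/61.2 = 0.016340 and τ_data = 30/15.7 = 1.910828, so τ_n = 1.927168.
Rearranging for μ₀: μ₀ = (μ_n·τ_n − τ_data·x̄)/τ₀ = (-19.4846·1.927168 − 1.910828·-19.7) / 0.016340 = 0.093214/0.016340 ≈ 5.7.

μ₀ = 5.7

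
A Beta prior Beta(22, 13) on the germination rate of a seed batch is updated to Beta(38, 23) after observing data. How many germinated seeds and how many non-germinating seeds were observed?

16 germinated seeds and 10 non-germinating seeds

Beta is conjugate to the binomial likelihood: posterior = Beta(α+s, β+f).
So s = 38 − 22 = 16 and f = 23 − 13 = 10.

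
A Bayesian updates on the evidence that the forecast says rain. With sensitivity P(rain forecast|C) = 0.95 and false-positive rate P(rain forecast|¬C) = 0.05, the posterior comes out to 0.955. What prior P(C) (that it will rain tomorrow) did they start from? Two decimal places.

P(C) = 0.53

Bayes' rule in odds form gives O(C|E) = O(C)·[P(E|C)/P(E|¬C)], hence O(C) = O(C|E)/LR.
Posterior odds = 0.955/(1−0.955) = 21.2222. LR = 0.95/0.05 = 19.0000.
Prior odds = 21.2222/19.0000 = 1.1170, so P(C) = 1.1170/(1+1.1170) ≈ 0.53.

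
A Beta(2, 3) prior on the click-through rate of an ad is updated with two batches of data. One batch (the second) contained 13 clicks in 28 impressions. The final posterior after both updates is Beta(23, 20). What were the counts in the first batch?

Because Beta–binomial updating is additive in the counts, the combined data contributed (α_post−α_prior, β_post−β_prior) successes and failures.
Total across both batches: 23−2=21 clicks, 20−3=17 non-clicks.
Subtract the second batch: 21−13=8 clicks and 17−15=2 non-clicks.

8 clicks and 2 non-clicks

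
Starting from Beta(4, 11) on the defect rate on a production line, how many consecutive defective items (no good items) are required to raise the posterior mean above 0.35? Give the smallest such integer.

After k defective items and 0 good items the posterior is Beta(4+k, 11), with mean (4+k)/(4+11+k).
Set (4+k)/(15+k) > 0.35 and solve: k > (0.35·15 − 4)/(1 − 0.35) = 1.923.
The smallest integer exceeding 1.923 is 2.

k = 2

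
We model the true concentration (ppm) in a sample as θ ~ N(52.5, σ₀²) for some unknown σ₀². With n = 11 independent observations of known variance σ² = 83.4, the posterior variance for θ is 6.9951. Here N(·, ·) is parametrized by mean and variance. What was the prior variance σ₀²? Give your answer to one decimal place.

σ₀² = 90.4

For the Normal–Normal model with known σ², precisions add: τ_n = τ₀ + n/σ².
So 1/σ₀² = 1/6.9951 − 11/83.4 = 0.142957 − 0.131894 = 0.011063.
Hence σ₀² = 1/0.011063 ≈ 90.4.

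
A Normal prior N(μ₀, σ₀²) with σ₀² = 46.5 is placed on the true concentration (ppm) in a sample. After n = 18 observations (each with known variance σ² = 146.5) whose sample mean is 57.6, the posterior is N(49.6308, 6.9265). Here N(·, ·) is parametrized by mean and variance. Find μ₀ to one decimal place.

μ₀ = 4.1

With known observation variance, the Normal–Normal posterior has precision τ_n = τ₀ + n/σ² and mean μ_n = (τ₀μ₀ + (n/σ²)x̄)/τ_n.
Here τ₀ = 1/46.5 = 0.021505 and τ_data = 18/146.5 = 0.122867, so τ_n = 0.144372.
Rearranging for μ₀: μ₀ = (μ_n·τ_n − τ_data·x̄)/τ₀ = (49.6308·0.144372 − 0.122867·57.6) / 0.021505 = 0.088159/0.021505 ≈ 4.1.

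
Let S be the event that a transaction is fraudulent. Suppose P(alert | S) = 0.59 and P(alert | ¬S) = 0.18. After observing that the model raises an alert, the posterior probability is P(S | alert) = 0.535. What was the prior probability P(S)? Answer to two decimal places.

In odds form, posterior odds = prior odds × likelihood ratio, so prior odds = posterior odds ÷ LR.
Posterior odds = 0.535/(1−0.535) = 1.1505. LR = 0.59/0.18 = 3.2778.
Prior odds = 1.1505/3.2778 = 0.3510, so P(S) = 0.3510/(1+0.3510) ≈ 0.26.

P(S) = 0.26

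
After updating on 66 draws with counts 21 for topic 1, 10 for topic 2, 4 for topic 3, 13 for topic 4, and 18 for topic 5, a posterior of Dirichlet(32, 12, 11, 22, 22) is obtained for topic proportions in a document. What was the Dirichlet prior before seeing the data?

Dirichlet(11, 2, 7, 9, 4)

For a Dirichlet(α) prior with multinomial counts c, the posterior is Dirichlet(α + c) componentwise.
Subtract each count from the matching posterior parameter: 32−21=11, 12−10=2, 11−4=7, 22−13=9, 22−18=4.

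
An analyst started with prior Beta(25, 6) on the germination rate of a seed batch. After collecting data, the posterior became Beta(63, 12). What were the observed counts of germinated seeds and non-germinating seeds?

38 germinated seeds and 6 non-germinating seeds

Under Beta–binomial conjugacy the posterior parameters are (a+s, b+f).
So s = 63 − 25 = 38 and f = 12 − 6 = 6.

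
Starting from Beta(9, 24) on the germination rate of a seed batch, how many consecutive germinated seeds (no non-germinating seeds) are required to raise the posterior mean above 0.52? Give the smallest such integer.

After k germinated seeds and 0 non-germinating seeds the posterior is Beta(9+k, 24), with mean (9+k)/(9+24+k).
Set (9+k)/(33+k) > 0.52 and solve: k > (0.52·33 − 9)/(1 − 0.52) = 17.000.
The smallest integer exceeding 17.000 is 18, and checking k=18: (27)/(51) = 0.5294 > 0.52.

k = 18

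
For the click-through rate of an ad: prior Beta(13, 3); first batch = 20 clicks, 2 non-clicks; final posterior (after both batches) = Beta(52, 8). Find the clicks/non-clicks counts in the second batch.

Because Beta–binomial updating is additive in the counts, the combined data contributed (α_post−α_prior, β_post−β_prior) successes and failures.
Total across both batches: 52−13=39 clicks, 8−3=5 non-clicks.
Subtract the first batch: 39−20=19 clicks and 5−2=3 non-clicks.

19 clicks and 3 non-clicks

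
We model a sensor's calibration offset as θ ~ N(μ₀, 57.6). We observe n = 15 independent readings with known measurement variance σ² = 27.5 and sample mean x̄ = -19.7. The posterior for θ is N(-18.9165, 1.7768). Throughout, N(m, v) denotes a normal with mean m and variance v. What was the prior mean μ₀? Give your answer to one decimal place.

μ₀ = 5.7

With known observation variance, the Normal–Normal posterior has precision τ_n = τ₀ + n/σ² and mean μ_n = (τ₀μ₀ + (n/σ²)x̄)/τ_n.
Here τ₀ = 1/57.6 = 0.017361 and τ_data = 15/27.5 = 0.545455, so τ_n = 0.562816.
Rearranging for μ₀: μ₀ = (μ_n·τ_n − τ_data·x̄)/τ₀ = (-18.9165·0.562816 − 0.545455·-19.7) / 0.017361 = 0.098955/0.017361 ≈ 5.7.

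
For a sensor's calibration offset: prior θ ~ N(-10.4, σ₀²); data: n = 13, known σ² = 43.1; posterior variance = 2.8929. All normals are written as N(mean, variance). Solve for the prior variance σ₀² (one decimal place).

σ₀² = 22.7

For the Normal–Normal model with known σ², precisions add: τ_n = τ₀ + n/σ².
So 1/σ₀² = 1/2.8929 − 13/43.1 = 0.345674 − 0.301624 = 0.044050.
Hence σ₀² = 1/0.044050 ≈ 22.7.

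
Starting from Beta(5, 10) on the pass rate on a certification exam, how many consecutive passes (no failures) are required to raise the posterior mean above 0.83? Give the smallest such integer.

After k passes and 0 failures the posterior is Beta(5+k, 10), with mean (5+k)/(5+10+k).
Set (5+k)/(15+k) > 0.83 and solve: k > (0.83·15 − 5)/(1 − 0.83) = 43.824.
The smallest integer exceeding 43.824 is 44.

k = 44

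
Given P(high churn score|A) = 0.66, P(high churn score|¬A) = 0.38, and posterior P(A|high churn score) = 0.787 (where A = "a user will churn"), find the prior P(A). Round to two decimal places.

P(A) = 0.68

Bayes' rule in odds form gives O(A|E) = O(A)·[P(E|A)/P(E|¬A)], hence O(A) = O(A|E)/LR.
Posterior odds = 0.787/(1−0.787) = 3.6948. LR = 0.66/0.38 = 1.7368.
Prior odds = 3.6948/1.7368 = 2.1274, so P(A) = 2.1274/(1+2.1274) ≈ 0.68.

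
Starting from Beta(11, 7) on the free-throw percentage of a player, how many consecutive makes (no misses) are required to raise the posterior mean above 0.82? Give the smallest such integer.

After k makes and 0 misses the posterior is Beta(11+k, 7), with mean (11+k)/(11+7+k).
Set (11+k)/(18+k) > 0.82 and solve: k > (0.82·18 − 11)/(1 − 0.82) = 20.889.
The smallest integer exceeding 20.889 is 21.

k = 21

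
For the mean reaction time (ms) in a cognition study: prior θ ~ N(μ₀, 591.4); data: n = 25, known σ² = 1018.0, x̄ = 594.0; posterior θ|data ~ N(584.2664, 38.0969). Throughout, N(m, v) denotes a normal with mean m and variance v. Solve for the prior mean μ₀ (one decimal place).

μ₀ = 442.9

The posterior mean is a precision-weighted average: μ_n = (τ₀μ₀ + τ_data·x̄)/(τ₀+τ_data), with τ₀=1/σ₀² and τ_data=n/σ².
Here τ₀ = 1/591.4 = 0.001691 and τ_data = 25/1018.0 = 0.024558, so τ_n = 0.026249.
Rearranging for μ₀: μ₀ = (μ_n·τ_n − τ_data·x̄)/τ₀ = (584.2664·0.026249 − 0.024558·594.0) / 0.001691 = 0.748957/0.001691 ≈ 442.9.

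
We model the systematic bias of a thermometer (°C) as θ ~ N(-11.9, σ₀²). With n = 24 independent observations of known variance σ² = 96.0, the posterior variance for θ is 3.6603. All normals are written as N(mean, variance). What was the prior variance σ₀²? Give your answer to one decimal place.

Posterior precision equals prior precision plus data precision: 1/σ_n² = 1/σ₀² + n/σ².
So 1/σ₀² = 1/3.6603 − 24/96.0 = 0.273202 − 0.250000 = 0.023202.
Hence σ₀² = 1/0.023202 ≈ 43.1.

σ₀² = 43.1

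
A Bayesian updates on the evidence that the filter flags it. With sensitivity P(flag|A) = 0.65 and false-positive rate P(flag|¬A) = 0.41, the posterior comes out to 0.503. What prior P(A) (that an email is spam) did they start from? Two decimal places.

Bayes' rule in odds form gives O(A|E) = O(A)·[P(E|A)/P(E|¬A)], hence O(A) = O(A|E)/LR.
Posterior odds = 0.503/(1−0.503) = 1.0121. LR = 0.65/0.41 = 1.5854.
Prior odds = 1.0121/1.5854 = 0.6384, so P(A) = 0.6384/(1+0.6384) ≈ 0.39.

P(A) = 0.39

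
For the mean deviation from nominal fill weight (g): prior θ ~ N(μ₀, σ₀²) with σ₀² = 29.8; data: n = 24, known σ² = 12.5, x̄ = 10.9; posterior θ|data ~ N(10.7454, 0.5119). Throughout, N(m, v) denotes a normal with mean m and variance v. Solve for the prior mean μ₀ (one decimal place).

μ₀ = 1.9

With known observation variance, the Normal–Normal posterior has precision τ_n = τ₀ + n/σ² and mean μ_n = (τ₀μ₀ + (n/σ²)x̄)/τ_n.
Here τ₀ = 1/29.8 = 0.033557 and τ_data = 24/12.5 = 1.920000, so τ_n = 1.953557.
Rearranging for μ₀: μ₀ = (μ_n·τ_n − τ_data·x̄)/τ₀ = (10.7454·1.953557 − 1.920000·10.9) / 0.033557 = 0.063751/0.033557 ≈ 1.9.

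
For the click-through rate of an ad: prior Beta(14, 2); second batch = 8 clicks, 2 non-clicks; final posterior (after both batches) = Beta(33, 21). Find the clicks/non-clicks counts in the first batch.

11 clicks and 17 non-clicks

Sequential conjugate updates are equivalent to a single update on the pooled data, so total successes = posterior α − prior α and total failures = posterior β − prior β.
Total across both batches: 33−14=19 clicks, 21−2=19 non-clicks.
Subtract the second batch: 19−8=11 clicks and 19−2=17 non-clicks.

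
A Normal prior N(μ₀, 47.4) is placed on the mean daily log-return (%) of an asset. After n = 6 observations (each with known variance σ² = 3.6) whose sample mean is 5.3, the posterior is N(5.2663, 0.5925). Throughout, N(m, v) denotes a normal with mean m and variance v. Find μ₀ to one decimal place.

μ₀ = 2.6

With known observation variance, the Normal–Normal posterior has precision τ_n = τ₀ + n/σ² and mean μ_n = (τ₀μ₀ + (n/σ²)x̄)/τ_n.
Here τ₀ = 1/47.4 = 0.021097 and τ_data = 6/3.6 = 1.666667, so τ_n = 1.687764.
Rearranging for μ₀: μ₀ = (μ_n·τ_n − τ_data·x̄)/τ₀ = (5.2663·1.687764 − 1.666667·5.3) / 0.021097 = 0.054936/0.021097 ≈ 2.6.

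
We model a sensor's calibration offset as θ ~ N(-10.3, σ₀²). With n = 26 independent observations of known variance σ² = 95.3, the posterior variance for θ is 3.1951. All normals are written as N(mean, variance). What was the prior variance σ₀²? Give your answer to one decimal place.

σ₀² = 24.9

Posterior precision equals prior precision plus data precision: 1/σ_n² = 1/σ₀² + n/σ².
So 1/σ₀² = 1/3.1951 − 26/95.3 = 0.312979 − 0.272823 = 0.040156.
Hence σ₀² = 1/0.040156 ≈ 24.9.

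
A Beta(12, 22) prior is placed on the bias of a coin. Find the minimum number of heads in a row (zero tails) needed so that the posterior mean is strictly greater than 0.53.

k = 13

After k heads and 0 tails the posterior is Beta(12+k, 22), with mean (12+k)/(12+22+k).
Set (12+k)/(34+k) > 0.53 and solve: k > (0.53·34 − 12)/(1 − 0.53) = 12.809.
The smallest integer exceeding 12.809 is 13.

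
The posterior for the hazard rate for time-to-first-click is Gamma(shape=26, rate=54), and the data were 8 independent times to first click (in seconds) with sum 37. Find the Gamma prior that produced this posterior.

For an exponential likelihood with a Gamma(α, β) prior on the rate, n observations with total T give posterior Gamma(α+n, β+T).
So α = 26 − 8 = 18 and β = 54 − 37 = 17.

Gamma(shape=18, rate=17)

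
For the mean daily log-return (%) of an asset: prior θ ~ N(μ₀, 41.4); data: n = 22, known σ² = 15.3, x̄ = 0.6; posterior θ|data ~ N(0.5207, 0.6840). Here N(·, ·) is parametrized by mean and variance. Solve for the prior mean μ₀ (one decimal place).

μ₀ = -4.2

The posterior mean is a precision-weighted average: μ_n = (τ₀μ₀ + τ_data·x̄)/(τ₀+τ_data), with τ₀=1/σ₀² and τ_data=n/σ².
Here τ₀ = 1/41.4 = 0.024155 and τ_data = 22/15.3 = 1.437908, so τ_n = 1.462063.
Rearranging for μ₀: μ₀ = (μ_n·τ_n − τ_data·x̄)/τ₀ = (0.5207·1.462063 − 1.437908·0.6) / 0.024155 = -0.101449/0.024155 ≈ -4.2.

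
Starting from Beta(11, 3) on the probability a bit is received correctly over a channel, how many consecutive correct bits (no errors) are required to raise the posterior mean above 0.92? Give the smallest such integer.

k = 24

After k correct bits and 0 errors the posterior is Beta(11+k, 3), with mean (11+k)/(11+3+k).
Set (11+k)/(14+k) > 0.92 and solve: k > (0.92·14 − 11)/(1 − 0.92) = 23.500.
The smallest integer exceeding 23.500 is 24.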